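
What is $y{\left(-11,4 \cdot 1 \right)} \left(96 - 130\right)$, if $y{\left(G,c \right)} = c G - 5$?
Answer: $1666$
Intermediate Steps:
$y{\left(G,c \right)} = -5 + G c$ ($y{\left(G,c \right)} = G c - 5 = -5 + G c$)
$y{\left(-11,4 \cdot 1 \right)} \left(96 - 130\right) = \left(-5 - 11 \cdot 4 \cdot 1\right) \left(96 - 130\right) = \left(-5 - 44\right) \left(-34\right) = \left(-49\right) \left(-34\right) = 1666$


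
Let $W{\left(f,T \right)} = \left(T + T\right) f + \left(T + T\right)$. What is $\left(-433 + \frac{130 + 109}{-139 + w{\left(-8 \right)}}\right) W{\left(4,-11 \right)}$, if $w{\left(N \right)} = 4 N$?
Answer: $\frac{8171020}{171} \approx 47784.0$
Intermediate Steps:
$W{\left(f,T \right)} = 2 T + 2 T f$ ($W{\left(f,T \right)} = 2 T f + 2 T = 2 T + 2 T f$)
$\left(-433 + \frac{130 + 109}{-139 + w{\left(-8 \right)}}\right) W{\left(4,-11 \right)} = \left(-433 + \frac{130 + 109}{-139 + 4 \left(-8\right)}\right) 2 \left(-11\right) \left(1 + 4\right) = \left(-433 + \frac{239}{-139 - 32}\right) 2 \left(-11\right) 5 = \left(-433 + \frac{239}{-171}\right) \left(-110\right) = \left(-433 + 239 \left(- \frac{1}{171}\right)\right) \left(-110\right) = \left(-433 - \frac{239}{171}\right) \left(-110\right) = \left(- \frac{74282}{171}\right) \left(-110\right) = \frac{8171020}{171}$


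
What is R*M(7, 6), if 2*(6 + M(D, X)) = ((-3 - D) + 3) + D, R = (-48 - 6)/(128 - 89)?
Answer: 108/13 ≈ 8.3077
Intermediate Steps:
R = -18/13 (R = -54/39 = -54*1/39 = -18/13 ≈ -1.3846)
M(D, X) = -6 (M(D, X) = -6 + (((-3 - D) + 3) + D)/2 = -6 + (-D + D)/2 = -6 + (1/2)*0 = -6 + 0 = -6)
R*M(7, 6) = -18/13*(-6) = 108/13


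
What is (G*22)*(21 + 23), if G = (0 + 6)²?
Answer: 34848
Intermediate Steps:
G = 36 (G = 6² = 36)
(G*22)*(21 + 23) = (36*22)*(21 + 23) = 792*44 = 34848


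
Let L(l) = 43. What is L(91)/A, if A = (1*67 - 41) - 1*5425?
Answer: -43/5399 ≈ -0.0079644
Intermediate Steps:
A = -5399 (A = (67 - 41) - 5425 = 26 - 5425 = -5399)
L(91)/A = 43/(-5399) = 43*(-1/5399) = -43/5399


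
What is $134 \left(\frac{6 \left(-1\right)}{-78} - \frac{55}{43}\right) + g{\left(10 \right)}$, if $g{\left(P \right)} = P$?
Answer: $- \frac{84458}{559} \approx -151.09$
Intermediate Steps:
$134 \left(\frac{6 \left(-1\right)}{-78} - \frac{55}{43}\right) + g{\left(10 \right)} = 134 \left(\frac{6 \left(-1\right)}{-78} - \frac{55}{43}\right) + 10 = 134 \left(\left(-6\right) \left(- \frac{1}{78}\right) - \frac{55}{43}\right) + 10 = 134 \left(\frac{1}{13} - \frac{55}{43}\right) + 10 = 134 \left(- \frac{672}{559}\right) + 10 = - \frac{90048}{559} + 10 = - \frac{84458}{559}$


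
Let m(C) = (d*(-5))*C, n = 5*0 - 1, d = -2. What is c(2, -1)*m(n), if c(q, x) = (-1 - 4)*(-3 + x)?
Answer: -200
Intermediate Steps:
n = -1 (n = 0 - 1 = -1)
m(C) = 10*C (m(C) = (-2*(-5))*C = 10*C)
c(q, x) = 15 - 5*x (c(q, x) = -5*(-3 + x) = 15 - 5*x)
c(2, -1)*m(n) = (15 - 5*(-1))*(10*(-1)) = (15 + 5)*(-10) = 20*(-10) = -200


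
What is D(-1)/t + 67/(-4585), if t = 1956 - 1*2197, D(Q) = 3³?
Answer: -139942/1104985 ≈ -0.12665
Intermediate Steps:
D(Q) = 27
t = -241 (t = 1956 - 2197 = -241)
D(-1)/t + 67/(-4585) = 27/(-241) + 67/(-4585) = 27*(-1/241) + 67*(-1/4585) = -27/241 - 67/4585 = -139942/1104985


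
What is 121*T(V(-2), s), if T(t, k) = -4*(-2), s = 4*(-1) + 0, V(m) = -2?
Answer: 968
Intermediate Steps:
s = -4 (s = -4 + 0 = -4)
T(t, k) = 8
121*T(V(-2), s) = 121*8 = 968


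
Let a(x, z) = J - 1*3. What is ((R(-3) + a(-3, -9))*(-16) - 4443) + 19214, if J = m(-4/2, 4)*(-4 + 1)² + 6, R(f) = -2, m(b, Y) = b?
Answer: 15043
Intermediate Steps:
J = -12 (J = (-4/2)*(-4 + 1)² + 6 = -4*½*(-3)² + 6 = -2*9 + 6 = -18 + 6 = -12)
a(x, z) = -15 (a(x, z) = -12 - 1*3 = -12 - 3 = -15)
((R(-3) + a(-3, -9))*(-16) - 4443) + 19214 = ((-2 - 15)*(-16) - 4443) + 19214 = (-17*(-16) - 4443) + 19214 = (272 - 4443) + 19214 = -4171 + 19214 = 15043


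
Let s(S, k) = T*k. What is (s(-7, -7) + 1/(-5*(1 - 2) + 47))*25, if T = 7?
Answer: -63675/52 ≈ -1224.5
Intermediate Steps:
s(S, k) = 7*k
(s(-7, -7) + 1/(-5*(1 - 2) + 47))*25 = (7*(-7) + 1/(-5*(1 - 2) + 47))*25 = (-49 + 1/(-5*(-1) + 47))*25 = (-49 + 1/(5 + 47))*25 = (-49 + 1/52)*25 = -2547/52*25 = -63675/52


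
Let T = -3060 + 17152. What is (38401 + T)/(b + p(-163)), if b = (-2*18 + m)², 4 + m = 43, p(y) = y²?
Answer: 52493/26578 ≈ 1.9751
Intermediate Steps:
T = 14092
m = 39 (m = -4 + 43 = 39)
b = 9 (b = (-2*18 + 39)² = (-36 + 39)² = 3² = 9)
(38401 + T)/(b + p(-163)) = (38401 + 14092)/(9 + (-163)²) = 52493/(9 + 26569) = 52493/26578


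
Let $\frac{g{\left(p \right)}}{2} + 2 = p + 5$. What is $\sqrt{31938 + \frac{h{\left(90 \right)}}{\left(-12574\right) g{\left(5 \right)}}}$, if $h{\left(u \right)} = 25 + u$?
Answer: $\frac{\sqrt{80793161633798}}{50296} \approx 178.71$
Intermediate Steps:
$g{\left(p \right)} = 6 + 2 p$ ($g{\left(p \right)} = -4 + 2 \left(p + 5\right) = -4 + 2 \left(5 + p\right) = -4 + \left(10 + 2 p\right) = 6 + 2 p$)
$\sqrt{31938 + \frac{h{\left(90 \right)}}{\left(-12574\right) g{\left(5 \right)}}} = \sqrt{31938 + \frac{25 + 90}{\left(-12574\right) \left(6 + 2 \cdot 5\right)}} = \sqrt{31938 + \frac{115}{\left(-12574\right) \left(6 + 10\right)}} = \sqrt{31938 + \frac{115}{\left(-12574\right) 16}} = \sqrt{31938 + \frac{115}{-201184}} = \sqrt{31938 + 115 \left(- \frac{1}{201184}\right)} = \sqrt{31938 - \frac{115}{201184}} = \sqrt{\frac{6425414477}{201184}} = \frac{\sqrt{80793161633798}}{50296}$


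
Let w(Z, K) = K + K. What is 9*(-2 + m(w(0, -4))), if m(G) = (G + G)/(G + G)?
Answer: -9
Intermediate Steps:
w(Z, K) = 2*K
m(G) = 1 (m(G) = (2*G)/((2*G)) = (2*G)*(1/(2*G)) = 1)
9*(-2 + m(w(0, -4))) = 9*(-2 + 1) = 9*(-1) = -9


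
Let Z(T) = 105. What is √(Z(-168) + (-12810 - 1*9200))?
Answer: I*√21905 ≈ 148.0*I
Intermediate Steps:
√(Z(-168) + (-12810 - 1*9200)) = √(105 + (-12810 - 1*9200)) = √(105 + (-12810 - 9200)) = √(105 - 22010) = √(-21905) = I*√21905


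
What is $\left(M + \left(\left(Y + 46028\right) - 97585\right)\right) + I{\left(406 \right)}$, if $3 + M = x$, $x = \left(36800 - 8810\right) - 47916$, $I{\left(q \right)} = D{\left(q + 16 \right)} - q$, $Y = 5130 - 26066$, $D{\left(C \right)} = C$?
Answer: $-92406$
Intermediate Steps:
$Y = -20936$
$I{\left(q \right)} = 16$ ($I{\left(q \right)} = \left(q + 16\right) - q = \left(16 + q\right) - q = 16$)
$x = -19926$ ($x = \left(36800 - 8810\right) - 47916 = 27990 - 47916 = -19926$)
$M = -19929$ ($M = -3 - 19926 = -19929$)
$\left(M + \left(\left(Y + 46028\right) - 97585\right)\right) + I{\left(406 \right)} = \left(-19929 + \left(\left(-20936 + 46028\right) - 97585\right)\right) + 16 = \left(-19929 + \left(25092 - 97585\right)\right) + 16 = \left(-19929 - 72493\right) + 16 = -92422 + 16 = -92406$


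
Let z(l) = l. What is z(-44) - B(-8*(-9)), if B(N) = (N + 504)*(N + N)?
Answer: -82988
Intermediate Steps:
B(N) = 2*N*(504 + N) (B(N) = (504 + N)*(2*N) = 2*N*(504 + N))
z(-44) - B(-8*(-9)) = -44 - 2*(-8*(-9))*(504 - 8*(-9)) = -44 - 2*72*(504 + 72) = -44 - 2*72*576 = -44 - 1*82944 = -44 - 82944 = -82988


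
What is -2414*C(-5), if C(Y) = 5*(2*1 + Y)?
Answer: 36210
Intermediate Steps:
C(Y) = 10 + 5*Y (C(Y) = 5*(2 + Y) = 10 + 5*Y)
-2414*C(-5) = -2414*(10 + 5*(-5)) = -2414*(10 - 25) = -2414*(-15) = 36210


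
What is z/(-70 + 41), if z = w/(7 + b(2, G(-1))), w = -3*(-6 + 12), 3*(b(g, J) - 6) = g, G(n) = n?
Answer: 54/1189 ≈ 0.045416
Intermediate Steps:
b(g, J) = 6 + g/3
w = -18 (w = -3*6 = -18)
z = -54/41 (z = -18/(7 + (6 + (1/3)*2)) = -18/(7 + (6 + 2/3)) = -18/(7 + 20/3) = -18/41/3 = -18*3/41 = -54/41 ≈ -1.3171)
z/(-70 + 41) = -54/(41*(-70 + 41)) = -54/41/(-29) = -54/41*(-1/29) = 54/1189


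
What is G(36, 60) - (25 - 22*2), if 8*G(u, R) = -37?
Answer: 115/8 ≈ 14.375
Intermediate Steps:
G(u, R) = -37/8 (G(u, R) = (⅛)*(-37) = -37/8)
G(36, 60) - (25 - 22*2) = -37/8 - (25 - 22*2) = -37/8 - (25 - 44) = -37/8 - 1*(-19) = -37/8 + 19 = 115/8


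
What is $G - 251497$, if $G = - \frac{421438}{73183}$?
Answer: $- \frac{18405726389}{73183} \approx -2.515 \cdot 10^{5}$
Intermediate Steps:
$G = - \frac{421438}{73183}$ ($G = \left(-421438\right) \frac{1}{73183} = - \frac{421438}{73183} \approx -5.7587$)
$G - 251497 = - \frac{421438}{73183} - 251497 = - \frac{18405726389}{73183}$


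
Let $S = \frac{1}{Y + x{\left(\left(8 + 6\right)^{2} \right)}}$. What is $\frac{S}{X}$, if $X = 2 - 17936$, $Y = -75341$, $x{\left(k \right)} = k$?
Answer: $\frac{1}{1347650430} \approx 7.4203 \cdot 10^{-10}$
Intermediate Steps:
$X = -17934$ ($X = 2 - 17936 = -17934$)
$S = - \frac{1}{75145}$ ($S = \frac{1}{-75341 + \left(8 + 6\right)^{2}} = \frac{1}{-75341 + 14^{2}} = \frac{1}{-75341 + 196} = \frac{1}{-75145} = - \frac{1}{75145} \approx -1.3308 \cdot 10^{-5}$)
$\frac{S}{X} = - \frac{1}{75145 \left(-17934\right)} = \left(- \frac{1}{75145}\right) \left(- \frac{1}{17934}\right) = \frac{1}{1347650430}$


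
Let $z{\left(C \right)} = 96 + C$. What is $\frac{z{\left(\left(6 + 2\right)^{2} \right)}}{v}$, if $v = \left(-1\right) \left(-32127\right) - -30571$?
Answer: $\frac{80}{31349} \approx 0.0025519$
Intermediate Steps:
$v = 62698$ ($v = 32127 + 30571 = 62698$)
$\frac{z{\left(\left(6 + 2\right)^{2} \right)}}{v} = \frac{96 + \left(6 + 2\right)^{2}}{62698} = \left(96 + 8^{2}\right) \frac{1}{62698} = \left(96 + 64\right) \frac{1}{62698} = 160 \cdot \frac{1}{62698} = \frac{80}{31349}$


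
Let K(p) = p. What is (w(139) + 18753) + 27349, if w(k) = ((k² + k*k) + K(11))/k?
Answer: 6446831/139 ≈ 46380.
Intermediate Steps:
w(k) = (11 + 2*k²)/k (w(k) = ((k² + k*k) + 11)/k = ((k² + k²) + 11)/k = (2*k² + 11)/k = (11 + 2*k²)/k)
(w(139) + 18753) + 27349 = ((2*139 + 11/139) + 18753) + 27349 = ((278 + 11*(1/139)) + 18753) + 27349 = ((278 + 11/139) + 18753) + 27349 = (38653/139 + 18753) + 27349 = 2645320/139 + 27349 = 6446831/139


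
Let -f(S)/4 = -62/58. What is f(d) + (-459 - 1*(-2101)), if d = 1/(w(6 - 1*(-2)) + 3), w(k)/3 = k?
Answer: 47742/29 ≈ 1646.3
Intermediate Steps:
w(k) = 3*k
d = 1/27 (d = 1/(3*(6 - 1*(-2)) + 3) = 1/(3*(6 + 2) + 3) = 1/(3*8 + 3) = 1/(24 + 3) = 1/27 ≈ 0.037037)
f(S) = 124/29 (f(S) = -(-248)/58 = -4*(-31/29) = 124/29)
f(d) + (-459 - 1*(-2101)) = 124/29 + (-459 - 1*(-2101)) = 124/29 + (-459 + 2101) = 124/29 + 1642 = 47742/29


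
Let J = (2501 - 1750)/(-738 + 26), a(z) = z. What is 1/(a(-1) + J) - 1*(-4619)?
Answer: 6756885/1463 ≈ 4618.5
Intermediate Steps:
J = -751/712 (J = 751/(-712) = 751*(-1/712) = -751/712 ≈ -1.0548)
1/(a(-1) + J) - 1*(-4619) = 1/(-1 - 751/712) - 1*(-4619) = 1/(-1463/712) + 4619 = -712/1463 + 4619 = 6756885/1463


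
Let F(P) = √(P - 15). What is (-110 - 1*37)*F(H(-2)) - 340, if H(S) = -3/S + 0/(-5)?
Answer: -340 - 441*I*√6/2 ≈ -340.0 - 540.11*I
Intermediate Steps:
H(S) = -3/S (H(S) = -3/S + 0*(-⅕) = -3/S + 0 = -3/S)
F(P) = √(-15 + P)
(-110 - 1*37)*F(H(-2)) - 340 = (-110 - 1*37)*√(-15 - 3/(-2)) - 340 = (-110 - 37)*√(-15 - 3*(-½)) - 340 = -147*√(-15 + 3/2) - 340 = -441*I*√6/2 - 340 = -340 - 441*I*√6/2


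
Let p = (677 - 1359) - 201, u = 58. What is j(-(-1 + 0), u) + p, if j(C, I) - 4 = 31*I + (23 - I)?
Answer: 884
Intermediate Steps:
j(C, I) = 27 + 30*I (j(C, I) = 4 + (31*I + (23 - I)) = 4 + (23 + 30*I) = 27 + 30*I)
p = -883 (p = -682 - 201 = -883)
j(-(-1 + 0), u) + p = (27 + 30*58) - 883 = (27 + 1740) - 883 = 1767 - 883 = 884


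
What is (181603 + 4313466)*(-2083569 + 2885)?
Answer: -9352818147196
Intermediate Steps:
(181603 + 4313466)*(-2083569 + 2885) = 4495069*(-2080684) = -9352818147196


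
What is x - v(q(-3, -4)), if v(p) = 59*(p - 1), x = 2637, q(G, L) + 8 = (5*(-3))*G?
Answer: 513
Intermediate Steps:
q(G, L) = -8 - 15*G (q(G, L) = -8 + (5*(-3))*G = -8 - 15*G)
v(p) = -59 + 59*p (v(p) = 59*(-1 + p) = -59 + 59*p)
x - v(q(-3, -4)) = 2637 - (-59 + 59*(-8 - 15*(-3))) = 2637 - (-59 + 59*(-8 + 45)) = 2637 - (-59 + 59*37) = 2637 - (-59 + 2183) = 2637 - 1*2124 = 2637 - 2124 = 513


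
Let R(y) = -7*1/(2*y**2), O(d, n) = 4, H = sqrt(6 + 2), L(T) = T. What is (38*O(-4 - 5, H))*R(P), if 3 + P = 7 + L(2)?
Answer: -133/9 ≈ -14.778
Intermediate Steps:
H = 2*sqrt(2) (H = sqrt(8) = 2*sqrt(2) ≈ 2.8284)
P = 6 (P = -3 + (7 + 2) = -3 + 9 = 6)
R(y) = -7/(2*y**2) (R(y) = -7*1/(2*y**2) = -7/(2*y**2))
(38*O(-4 - 5, H))*R(P) = (38*4)*(-7/2/6**2) = 152*(-7/2*1/36) = 152*(-7/72) = -133/9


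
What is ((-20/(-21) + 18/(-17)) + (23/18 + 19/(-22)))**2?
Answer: 13140625/138791961 ≈ 0.094679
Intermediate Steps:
((-20/(-21) + 18/(-17)) + (23/18 + 19/(-22)))**2 = ((-20*(-1/21) + 18*(-1/17)) + (23*(1/18) + 19*(-1/22)))**2 = ((20/21 - 18/17) + (23/18 - 19/22))**2 = (-38/357 + 41/99)**2 = (3625/11781)**2 = 13140625/138791961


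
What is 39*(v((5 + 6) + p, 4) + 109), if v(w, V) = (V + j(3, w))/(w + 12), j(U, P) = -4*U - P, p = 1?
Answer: 8437/2 ≈ 4218.5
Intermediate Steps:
j(U, P) = -P - 4*U
v(w, V) = (-12 + V - w)/(12 + w) (v(w, V) = (V + (-w - 4*3))/(w + 12) = (V + (-w - 12))/(12 + w) = (V + (-12 - w))/(12 + w) = (-12 + V - w)/(12 + w))
39*(v((5 + 6) + p, 4) + 109) = 39*((-12 + 4 - ((5 + 6) + 1))/(12 + ((5 + 6) + 1)) + 109) = 39*((-12 + 4 - (11 + 1))/(12 + (11 + 1)) + 109) = 39*((-12 + 4 - 1*12)/(12 + 12) + 109) = 39*((-12 + 4 - 12)/24 + 109) = 39*((1/24)*(-20) + 109) = 39*(-⅚ + 109) = 39*(649/6) = 8437/2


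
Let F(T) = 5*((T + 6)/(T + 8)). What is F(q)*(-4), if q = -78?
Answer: -144/7 ≈ -20.571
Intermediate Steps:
F(T) = 5*(6 + T)/(8 + T) (F(T) = 5*((6 + T)/(8 + T)) = 5*(6 + T)/(8 + T))
F(q)*(-4) = (5*(6 - 78)/(8 - 78))*(-4) = (5*(-72)/(-70))*(-4) = (5*(-1/70)*(-72))*(-4) = (36/7)*(-4) = -144/7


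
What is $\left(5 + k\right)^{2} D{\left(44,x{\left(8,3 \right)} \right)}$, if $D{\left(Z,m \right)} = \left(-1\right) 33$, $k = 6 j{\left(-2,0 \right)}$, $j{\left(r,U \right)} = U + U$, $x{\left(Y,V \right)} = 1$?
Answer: $-825$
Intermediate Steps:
$j{\left(r,U \right)} = 2 U$
$k = 0$ ($k = 6 \cdot 2 \cdot 0 = 6 \cdot 0 = 0$)
$D{\left(Z,m \right)} = -33$
$\left(5 + k\right)^{2} D{\left(44,x{\left(8,3 \right)} \right)} = \left(5 + 0\right)^{2} \left(-33\right) = 5^{2} \left(-33\right) = 25 \left(-33\right) = -825$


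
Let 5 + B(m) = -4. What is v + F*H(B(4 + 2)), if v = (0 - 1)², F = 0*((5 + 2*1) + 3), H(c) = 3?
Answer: 1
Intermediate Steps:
B(m) = -9 (B(m) = -5 - 4 = -9)
F = 0 (F = 0*((5 + 2) + 3) = 0*(7 + 3) = 0*10 = 0)
v = 1 (v = (-1)² = 1)
v + F*H(B(4 + 2)) = 1 + 0*3 = 1 + 0 = 1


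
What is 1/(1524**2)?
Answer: 1/2322576 ≈ 4.3056e-7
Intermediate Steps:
1/(1524**2) = 1/2322576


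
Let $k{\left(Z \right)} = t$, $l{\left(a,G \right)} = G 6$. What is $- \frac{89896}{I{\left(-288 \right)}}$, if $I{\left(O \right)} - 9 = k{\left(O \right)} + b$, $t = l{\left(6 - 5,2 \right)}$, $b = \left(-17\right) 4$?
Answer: $\frac{89896}{47} \approx 1912.7$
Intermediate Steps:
$l{\left(a,G \right)} = 6 G$
$b = -68$
$t = 12$ ($t = 6 \cdot 2 = 12$)
$k{\left(Z \right)} = 12$
$I{\left(O \right)} = -47$ ($I{\left(O \right)} = 9 + \left(12 - 68\right) = 9 - 56 = -47$)
$- \frac{89896}{I{\left(-288 \right)}} = - \frac{89896}{-47} = \left(-89896\right) \left(- \frac{1}{47}\right) = \frac{89896}{47}$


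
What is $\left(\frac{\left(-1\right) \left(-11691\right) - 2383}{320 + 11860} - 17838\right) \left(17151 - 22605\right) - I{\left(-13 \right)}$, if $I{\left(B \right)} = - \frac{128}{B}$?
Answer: $\frac{1283665997902}{13195} \approx 9.7284 \cdot 10^{7}$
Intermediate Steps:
$\left(\frac{\left(-1\right) \left(-11691\right) - 2383}{320 + 11860} - 17838\right) \left(17151 - 22605\right) - I{\left(-13 \right)} = \left(\frac{\left(-1\right) \left(-11691\right) - 2383}{320 + 11860} - 17838\right) \left(17151 - 22605\right) - - \frac{128}{-13} = \left(\frac{11691 - 2383}{12180} - 17838\right) \left(-5454\right) - \left(-128\right) \left(- \frac{1}{13}\right) = \left(9308 \cdot \frac{1}{12180} - 17838\right) \left(-5454\right) - \frac{128}{13} = \left(\frac{2327}{3045} - 17838\right) \left(-5454\right) - \frac{128}{13} = \left(- \frac{54314383}{3045}\right) \left(-5454\right) - \frac{128}{13} = \frac{98743548294}{1015} - \frac{128}{13} = \frac{1283665997902}{13195}$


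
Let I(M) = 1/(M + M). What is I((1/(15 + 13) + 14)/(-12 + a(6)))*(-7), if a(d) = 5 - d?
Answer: 1274/393 ≈ 3.2417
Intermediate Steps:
I(M) = 1/(2*M)
I((1/(15 + 13) + 14)/(-12 + a(6)))*(-7) = (1/(2*(((1/(15 + 13) + 14)/(-12 + (5 - 1*6))))))*(-7) = (1/(2*(((1/28 + 14)/(-12 + (5 - 6))))))*(-7) = (1/(2*(((1/28 + 14)/(-12 - 1)))))*(-7) = (1/(2*(((393/28)/(-13)))))*(-7) = (1/(2*(((393/28)*(-1/13)))))*(-7) = (1/(2*(-393/364)))*(-7) = ((½)*(-364/393))*(-7) = -182/393*(-7) = 1274/393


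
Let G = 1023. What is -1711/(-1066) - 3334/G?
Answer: -1803691/1090518 ≈ -1.6540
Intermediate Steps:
-1711/(-1066) - 3334/G = -1711/(-1066) - 3334/1023 = -1711*(-1/1066) - 3334*1/1023 = 1711/1066 - 3334/1023 = -1803691/1090518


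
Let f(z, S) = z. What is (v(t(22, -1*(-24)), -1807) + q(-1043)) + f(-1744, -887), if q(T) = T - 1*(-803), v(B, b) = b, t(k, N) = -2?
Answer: -3791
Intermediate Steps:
q(T) = 803 + T (q(T) = T + 803 = 803 + T)
(v(t(22, -1*(-24)), -1807) + q(-1043)) + f(-1744, -887) = (-1807 + (803 - 1043)) - 1744 = (-1807 - 240) - 1744 = -2047 - 1744 = -3791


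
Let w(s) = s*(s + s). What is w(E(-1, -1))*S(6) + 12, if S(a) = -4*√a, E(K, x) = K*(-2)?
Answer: 12 - 32*√6 ≈ -66.384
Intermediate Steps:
E(K, x) = -2*K
w(s) = 2*s² (w(s) = s*(2*s) = 2*s²)
w(E(-1, -1))*S(6) + 12 = (2*(-2*(-1))²)*(-4*√6) + 12 = (2*2²)*(-4*√6) + 12 = (2*4)*(-4*√6) + 12 = 8*(-4*√6) + 12 = -32*√6 + 12 = 12 - 32*√6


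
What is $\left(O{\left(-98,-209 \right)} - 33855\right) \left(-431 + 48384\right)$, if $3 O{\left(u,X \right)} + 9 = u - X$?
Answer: $-1621818413$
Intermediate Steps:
$O{\left(u,X \right)} = -3 - \frac{X}{3} + \frac{u}{3}$ ($O{\left(u,X \right)} = -3 + \frac{u - X}{3} = -3 - \left(- \frac{u}{3} + \frac{X}{3}\right) = -3 - \frac{X}{3} + \frac{u}{3}$)
$\left(O{\left(-98,-209 \right)} - 33855\right) \left(-431 + 48384\right) = \left(\left(-3 - - \frac{209}{3} + \frac{1}{3} \left(-98\right)\right) - 33855\right) \left(-431 + 48384\right) = \left(\left(-3 + \frac{209}{3} - \frac{98}{3}\right) - 33855\right) 47953 = \left(34 - 33855\right) 47953 = \left(-33821\right) 47953 = -1621818413$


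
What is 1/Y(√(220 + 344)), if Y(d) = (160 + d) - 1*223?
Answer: -21/1135 - 2*√141/3405 ≈ -0.025477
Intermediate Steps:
Y(d) = -63 + d (Y(d) = (160 + d) - 223 = -63 + d)
1/Y(√(220 + 344)) = 1/(-63 + √(220 + 344)) = 1/(-63 + √564) = 1/(-63 + 2*√141)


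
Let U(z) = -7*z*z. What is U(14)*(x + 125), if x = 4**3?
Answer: -259308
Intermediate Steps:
x = 64
U(z) = -7*z**2
U(14)*(x + 125) = (-7*14**2)*(64 + 125) = -7*196*189 = -1372*189 = -259308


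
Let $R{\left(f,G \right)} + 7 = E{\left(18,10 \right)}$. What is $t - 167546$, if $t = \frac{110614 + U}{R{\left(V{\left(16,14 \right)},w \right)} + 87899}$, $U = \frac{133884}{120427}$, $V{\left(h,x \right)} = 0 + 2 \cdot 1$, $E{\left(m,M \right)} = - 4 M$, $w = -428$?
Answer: $- \frac{886290971126461}{5289876402} \approx -1.6754 \cdot 10^{5}$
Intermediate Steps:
$V{\left(h,x \right)} = 2$ ($V{\left(h,x \right)} = 0 + 2 = 2$)
$R{\left(f,G \right)} = -47$ ($R{\left(f,G \right)} = -7 - 40 = -47$)
$U = \frac{133884}{120427}$ ($U = 133884 \cdot \frac{1}{120427} = \frac{133884}{120427} \approx 1.1117$)
$t = \frac{6660523031}{5289876402}$ ($t = \frac{110614 + \frac{133884}{120427}}{-47 + 87899} = \frac{13321046062}{120427 \cdot 87852} = \frac{13321046062}{120427} \cdot \frac{1}{87852} = \frac{6660523031}{5289876402} \approx 1.2591$)
$t - 167546 = \frac{6660523031}{5289876402} - 167546 = - \frac{886290971126461}{5289876402}$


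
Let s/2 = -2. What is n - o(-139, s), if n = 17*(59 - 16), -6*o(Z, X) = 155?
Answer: 4541/6 ≈ 756.83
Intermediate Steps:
s = -4 (s = 2*(-2) = -4)
o(Z, X) = -155/6 (o(Z, X) = -⅙*155 = -155/6)
n = 731 (n = 17*43 = 731)
n - o(-139, s) = 731 - 1*(-155/6) = 731 + 155/6 = 4541/6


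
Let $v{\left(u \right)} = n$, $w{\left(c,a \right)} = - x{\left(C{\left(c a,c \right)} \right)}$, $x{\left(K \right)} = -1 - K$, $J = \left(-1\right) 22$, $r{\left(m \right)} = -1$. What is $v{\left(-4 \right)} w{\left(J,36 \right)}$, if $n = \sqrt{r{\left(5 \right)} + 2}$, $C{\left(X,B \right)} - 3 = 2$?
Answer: $6$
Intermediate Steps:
$J = -22$
$C{\left(X,B \right)} = 5$ ($C{\left(X,B \right)} = 3 + 2 = 5$)
$w{\left(c,a \right)} = 6$ ($w{\left(c,a \right)} = - (-1 - 5) = \left(-1\right) \left(-6\right) = 6$)
$n = 1$ ($n = \sqrt{-1 + 2} = \sqrt{1} = 1$)
$v{\left(u \right)} = 1$
$v{\left(-4 \right)} w{\left(J,36 \right)} = 1 \cdot 6 = 6$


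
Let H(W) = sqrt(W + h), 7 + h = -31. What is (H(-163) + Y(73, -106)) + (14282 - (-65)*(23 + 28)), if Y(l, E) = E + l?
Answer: 17564 + I*sqrt(201) ≈ 17564.0 + 14.177*I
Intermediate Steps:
h = -38 (h = -7 - 31 = -38)
H(W) = sqrt(-38 + W) (H(W) = sqrt(W - 38) = sqrt(-38 + W))
(H(-163) + Y(73, -106)) + (14282 - (-65)*(23 + 28)) = (sqrt(-38 - 163) + (-106 + 73)) + (14282 - (-65)*(23 + 28)) = (sqrt(-201) - 33) + (14282 - (-65)*51) = (I*sqrt(201) - 33) + (14282 - 1*(-3315)) = (-33 + I*sqrt(201)) + (14282 + 3315) = (-33 + I*sqrt(201)) + 17597 = 17564 + I*sqrt(201)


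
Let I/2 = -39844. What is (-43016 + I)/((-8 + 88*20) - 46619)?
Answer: 122704/44867 ≈ 2.7348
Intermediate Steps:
I = -79688 (I = 2*(-39844) = -79688)
(-43016 + I)/((-8 + 88*20) - 46619) = (-43016 - 79688)/((-8 + 88*20) - 46619) = -122704/((-8 + 1760) - 46619) = -122704/(1752 - 46619) = -122704/(-44867) = -122704*(-1/44867) = 122704/44867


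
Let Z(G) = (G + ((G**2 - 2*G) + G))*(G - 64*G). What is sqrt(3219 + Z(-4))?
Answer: sqrt(7251) ≈ 85.153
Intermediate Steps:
Z(G) = -63*G**3 (Z(G) = (G + (G**2 - G))*(-63*G) = G**2*(-63*G) = -63*G**3)
sqrt(3219 + Z(-4)) = sqrt(3219 - 63*(-4)**3) = sqrt(3219 - 63*(-64)) = sqrt(3219 + 4032) = sqrt(7251)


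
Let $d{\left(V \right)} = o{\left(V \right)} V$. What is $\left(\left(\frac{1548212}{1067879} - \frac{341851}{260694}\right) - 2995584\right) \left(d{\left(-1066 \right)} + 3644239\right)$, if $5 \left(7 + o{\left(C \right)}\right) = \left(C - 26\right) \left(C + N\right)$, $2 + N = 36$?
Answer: $\frac{197320735317630225912356183}{278389648026} \approx 7.0879 \cdot 10^{14}$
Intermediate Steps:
$N = 34$ ($N = -2 + 36 = 34$)
$o{\left(C \right)} = -7 + \frac{\left(-26 + C\right) \left(34 + C\right)}{5}$ ($o{\left(C \right)} = -7 + \frac{\left(C - 26\right) \left(C + 34\right)}{5} = -7 + \frac{\left(-26 + C\right) \left(34 + C\right)}{5}$)
$d{\left(V \right)} = V \left(- \frac{919}{5} + \frac{V^{2}}{5} + \frac{8 V}{5}\right)$ ($d{\left(V \right)} = \left(- \frac{919}{5} + \frac{V^{2}}{5} + \frac{8 V}{5}\right) V = V \left(- \frac{919}{5} + \frac{V^{2}}{5} + \frac{8 V}{5}\right)$)
$\left(\left(\frac{1548212}{1067879} - \frac{341851}{260694}\right) - 2995584\right) \left(d{\left(-1066 \right)} + 3644239\right) = \left(\left(\frac{1548212}{1067879} - \frac{341851}{260694}\right) - 2995584\right) \left(\frac{1}{5} \left(-1066\right) \left(-919 + \left(-1066\right)^{2} + 8 \left(-1066\right)\right) + 3644239\right) = \left(\left(1548212 \cdot \frac{1}{1067879} - \frac{341851}{260694}\right) - 2995584\right) \left(\frac{1}{5} \left(-1066\right) \left(-919 + 1136356 - 8528\right) + 3644239\right) = \left(\left(\frac{1548212}{1067879} - \frac{341851}{260694}\right) - 2995584\right) \left(\frac{1}{5} \left(-1066\right) 1126909 + 3644239\right) = \left(\frac{38554075099}{278389648026} - 2995584\right) \left(- \frac{1201284994}{5} + 3644239\right) = \left(- \frac{833939536838242085}{278389648026}\right) \left(- \frac{1183063799}{5}\right) = \frac{197320735317630225912356183}{278389648026}$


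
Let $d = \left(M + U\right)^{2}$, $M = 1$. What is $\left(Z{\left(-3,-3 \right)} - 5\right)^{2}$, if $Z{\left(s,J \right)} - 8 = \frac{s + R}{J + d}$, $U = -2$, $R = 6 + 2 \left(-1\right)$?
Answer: $\frac{25}{4} \approx 6.25$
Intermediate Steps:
$R = 4$ ($R = 6 - 2 = 4$)
$d = 1$ ($d = \left(1 - 2\right)^{2} = \left(-1\right)^{2} = 1$)
$Z{\left(s,J \right)} = 8 + \frac{4 + s}{1 + J}$ ($Z{\left(s,J \right)} = 8 + \frac{s + 4}{J + 1} = 8 + \frac{4 + s}{1 + J}$)
$\left(Z{\left(-3,-3 \right)} - 5\right)^{2} = \left(\frac{12 - 3 + 8 \left(-3\right)}{1 - 3} - 5\right)^{2} = \left(\frac{12 - 3 - 24}{-2} - 5\right)^{2} = \left(\left(- \frac{1}{2}\right) \left(-15\right) - 5\right)^{2} = \left(\frac{15}{2} - 5\right)^{2} = \left(\frac{5}{2}\right)^{2} = \frac{25}{4}$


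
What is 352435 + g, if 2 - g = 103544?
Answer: 248893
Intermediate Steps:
g = -103542 (g = 2 - 1*103544 = 2 - 103544 = -103542)
352435 + g = 352435 - 103542 = 248893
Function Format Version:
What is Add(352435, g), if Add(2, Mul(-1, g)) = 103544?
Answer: 248893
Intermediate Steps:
g = -103542 (g = Add(2, Mul(-1, 103544)) = Add(2, -103544) = -103542)
Add(352435, g) = Add(352435, -103542) = 248893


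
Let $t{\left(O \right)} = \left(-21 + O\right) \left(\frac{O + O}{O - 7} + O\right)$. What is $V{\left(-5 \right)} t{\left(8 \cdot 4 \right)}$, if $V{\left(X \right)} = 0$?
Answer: $0$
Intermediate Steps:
$t{\left(O \right)} = \left(-21 + O\right) \left(O + \frac{2 O}{-7 + O}\right)$ ($t{\left(O \right)} = \left(-21 + O\right) \left(\frac{2 O}{-7 + O} + O\right) = \left(-21 + O\right) \left(O + \frac{2 O}{-7 + O}\right)$)
$V{\left(-5 \right)} t{\left(8 \cdot 4 \right)} = 0 \frac{8 \cdot 4 \left(105 + \left(8 \cdot 4\right)^{2} - 26 \cdot 8 \cdot 4\right)}{-7 + 8 \cdot 4} = 0 \frac{32 \left(105 + 32^{2} - 832\right)}{-7 + 32} = 0 \frac{32 \left(105 + 1024 - 832\right)}{25} = 0 \cdot 32 \cdot \frac{1}{25} \cdot 297 = 0 \cdot \frac{9504}{25} = 0$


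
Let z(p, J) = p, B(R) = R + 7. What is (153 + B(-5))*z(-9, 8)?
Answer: -1395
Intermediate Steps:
B(R) = 7 + R
(153 + B(-5))*z(-9, 8) = (153 + (7 - 5))*(-9) = (153 + 2)*(-9) = 155*(-9) = -1395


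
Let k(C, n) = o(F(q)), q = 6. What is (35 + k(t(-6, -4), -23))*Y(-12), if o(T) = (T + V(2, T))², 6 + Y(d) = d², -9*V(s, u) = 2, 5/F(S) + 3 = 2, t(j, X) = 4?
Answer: 232024/27 ≈ 8593.5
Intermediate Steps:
F(S) = -5 (F(S) = 5/(-3 + 2) = 5/(-1) = 5*(-1) = -5)
V(s, u) = -2/9 (V(s, u) = -⅑*2 = -2/9)
Y(d) = -6 + d²
o(T) = (-2/9 + T)² (o(T) = (T - 2/9)² = (-2/9 + T)²)
k(C, n) = 2209/81 (k(C, n) = (-2 + 9*(-5))²/81 = (-2 - 45)²/81 = (1/81)*(-47)² = (1/81)*2209 = 2209/81)
(35 + k(t(-6, -4), -23))*Y(-12) = (35 + 2209/81)*(-6 + (-12)²) = 5044*(-6 + 144)/81 = (5044/81)*138 = 232024/27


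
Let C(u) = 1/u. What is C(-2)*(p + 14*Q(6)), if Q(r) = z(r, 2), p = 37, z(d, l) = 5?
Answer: -107/2 ≈ -53.500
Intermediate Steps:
Q(r) = 5
C(u) = 1/u
C(-2)*(p + 14*Q(6)) = (37 + 14*5)/(-2) = -(37 + 70)/2 = -½*107 = -107/2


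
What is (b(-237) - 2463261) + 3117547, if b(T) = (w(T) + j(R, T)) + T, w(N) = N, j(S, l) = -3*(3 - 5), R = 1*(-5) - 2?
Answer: 653818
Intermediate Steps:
R = -7 (R = -5 - 2 = -7)
j(S, l) = 6 (j(S, l) = -3*(-2) = 6)
b(T) = 6 + 2*T (b(T) = (T + 6) + T = (6 + T) + T = 6 + 2*T)
(b(-237) - 2463261) + 3117547 = ((6 + 2*(-237)) - 2463261) + 3117547 = ((6 - 474) - 2463261) + 3117547 = (-468 - 2463261) + 3117547 = -2463729 + 3117547 = 653818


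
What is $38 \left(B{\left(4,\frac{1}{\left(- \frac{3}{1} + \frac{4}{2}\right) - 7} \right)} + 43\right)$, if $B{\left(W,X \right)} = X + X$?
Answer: $\frac{3249}{2} \approx 1624.5$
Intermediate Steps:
$B{\left(W,X \right)} = 2 X$
$38 \left(B{\left(4,\frac{1}{\left(- \frac{3}{1} + \frac{4}{2}\right) - 7} \right)} + 43\right) = 38 \left(\frac{2}{\left(- \frac{3}{1} + \frac{4}{2}\right) - 7} + 43\right) = 38 \left(\frac{2}{\left(\left(-3\right) 1 + 4 \cdot \frac{1}{2}\right) - 7} + 43\right) = 38 \left(\frac{2}{\left(-3 + 2\right) - 7} + 43\right) = 38 \left(\frac{2}{-1 - 7} + 43\right) = 38 \left(\frac{2}{-8} + 43\right) = 38 \left(2 \left(- \frac{1}{8}\right) + 43\right) = 38 \left(- \frac{1}{4} + 43\right) = 38 \cdot \frac{171}{4} = \frac{3249}{2}$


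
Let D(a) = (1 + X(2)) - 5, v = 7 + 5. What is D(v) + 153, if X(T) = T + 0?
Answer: 151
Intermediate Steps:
X(T) = T
v = 12
D(a) = -2 (D(a) = (1 + 2) - 5 = 3 - 5 = -2)
D(v) + 153 = -2 + 153 = 151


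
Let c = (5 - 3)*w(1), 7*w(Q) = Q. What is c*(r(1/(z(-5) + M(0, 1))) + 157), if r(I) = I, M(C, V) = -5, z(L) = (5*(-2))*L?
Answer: 14132/315 ≈ 44.863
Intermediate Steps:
z(L) = -10*L
w(Q) = Q/7
c = 2/7 (c = (5 - 3)*((1/7)*1) = 2*(1/7) = 2/7 ≈ 0.28571)
c*(r(1/(z(-5) + M(0, 1))) + 157) = 2*(1/(-10*(-5) - 5) + 157)/7 = 2*(1/(50 - 5) + 157)/7 = 2*(1/45 + 157)/7 = (2/7)*(7066/45) = 14132/315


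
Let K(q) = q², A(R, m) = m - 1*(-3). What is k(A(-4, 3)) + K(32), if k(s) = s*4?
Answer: 1048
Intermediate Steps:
A(R, m) = 3 + m (A(R, m) = m + 3 = 3 + m)
k(s) = 4*s
k(A(-4, 3)) + K(32) = 4*(3 + 3) + 32² = 4*6 + 1024 = 24 + 1024 = 1048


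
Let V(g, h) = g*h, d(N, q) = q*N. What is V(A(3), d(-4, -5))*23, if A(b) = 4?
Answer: 1840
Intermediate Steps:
d(N, q) = N*q
V(A(3), d(-4, -5))*23 = (4*(-4*(-5)))*23 = (4*20)*23 = 80*23 = 1840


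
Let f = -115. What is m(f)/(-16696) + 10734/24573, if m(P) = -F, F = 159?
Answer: 61040657/136756936 ≈ 0.44634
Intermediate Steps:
m(P) = -159 (m(P) = -1*159 = -159)
m(f)/(-16696) + 10734/24573 = -159/(-16696) + 10734/24573 = -159*(-1/16696) + 10734*(1/24573) = 159/16696 + 3578/8191 = 61040657/136756936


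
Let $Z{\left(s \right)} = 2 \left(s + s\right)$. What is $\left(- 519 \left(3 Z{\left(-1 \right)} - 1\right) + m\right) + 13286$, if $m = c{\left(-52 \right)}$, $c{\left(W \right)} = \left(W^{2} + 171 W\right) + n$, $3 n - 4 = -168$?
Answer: $\frac{41371}{3} \approx 13790.0$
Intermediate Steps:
$n = - \frac{164}{3}$ ($n = \frac{4}{3} + \frac{1}{3} \left(-168\right) = \frac{4}{3} - 56 = - \frac{164}{3} \approx -54.667$)
$Z{\left(s \right)} = 4 s$ ($Z{\left(s \right)} = 2 \cdot 2 s = 4 s$)
$c{\left(W \right)} = - \frac{164}{3} + W^{2} + 171 W$ ($c{\left(W \right)} = \left(W^{2} + 171 W\right) - \frac{164}{3} = - \frac{164}{3} + W^{2} + 171 W$)
$m = - \frac{18728}{3}$ ($m = - \frac{164}{3} + \left(-52\right)^{2} + 171 \left(-52\right) = - \frac{164}{3} + 2704 - 8892 = - \frac{18728}{3} \approx -6242.7$)
$\left(- 519 \left(3 Z{\left(-1 \right)} - 1\right) + m\right) + 13286 = \left(- 519 \left(3 \cdot 4 \left(-1\right) - 1\right) - \frac{18728}{3}\right) + 13286 = \left(- 519 \left(3 \left(-4\right) - 1\right) - \frac{18728}{3}\right) + 13286 = \left(- 519 \left(-12 - 1\right) - \frac{18728}{3}\right) + 13286 = \left(\left(-519\right) \left(-13\right) - \frac{18728}{3}\right) + 13286 = \left(6747 - \frac{18728}{3}\right) + 13286 = \frac{1513}{3} + 13286 = \frac{41371}{3}$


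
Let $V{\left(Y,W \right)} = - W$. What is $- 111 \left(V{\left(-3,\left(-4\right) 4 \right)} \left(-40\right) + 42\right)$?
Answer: $66378$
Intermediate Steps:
$- 111 \left(V{\left(-3,\left(-4\right) 4 \right)} \left(-40\right) + 42\right) = - 111 \left(- \left(-4\right) 4 \left(-40\right) + 42\right) = - 111 \left(\left(-1\right) \left(-16\right) \left(-40\right) + 42\right) = - 111 \left(16 \left(-40\right) + 42\right) = - 111 \left(-640 + 42\right) = \left(-111\right) \left(-598\right) = 66378$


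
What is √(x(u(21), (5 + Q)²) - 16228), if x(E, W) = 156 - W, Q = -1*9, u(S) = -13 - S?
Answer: 2*I*√4022 ≈ 126.84*I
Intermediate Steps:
Q = -9
√(x(u(21), (5 + Q)²) - 16228) = √((156 - (5 - 9)²) - 16228) = √((156 - 1*(-4)²) - 16228) = √((156 - 1*16) - 16228) = √((156 - 16) - 16228) = √(140 - 16228) = √(-16088) = 2*I*√4022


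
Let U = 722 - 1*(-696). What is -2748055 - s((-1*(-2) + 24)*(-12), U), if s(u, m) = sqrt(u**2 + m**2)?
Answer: -2748055 - 2*sqrt(527017) ≈ -2.7495e+6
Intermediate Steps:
U = 1418 (U = 722 + 696 = 1418)
s(u, m) = sqrt(m**2 + u**2)
-2748055 - s((-1*(-2) + 24)*(-12), U) = -2748055 - sqrt(1418**2 + ((-1*(-2) + 24)*(-12))**2) = -2748055 - sqrt(2010724 + ((2 + 24)*(-12))**2) = -2748055 - sqrt(2010724 + (26*(-12))**2) = -2748055 - sqrt(2010724 + (-312)**2) = -2748055 - sqrt(2010724 + 97344) = -2748055 - sqrt(2108068) = -2748055 - 2*sqrt(527017)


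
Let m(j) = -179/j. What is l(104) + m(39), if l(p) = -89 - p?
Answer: -7706/39 ≈ -197.59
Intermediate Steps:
l(104) + m(39) = (-89 - 1*104) - 179/39 = (-89 - 104) - 179*1/39 = -193 - 179/39 = -7706/39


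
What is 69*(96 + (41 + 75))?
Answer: 14628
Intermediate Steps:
69*(96 + (41 + 75)) = 69*(96 + 116) = 69*212 = 14628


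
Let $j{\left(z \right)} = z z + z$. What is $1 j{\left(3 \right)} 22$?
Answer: $264$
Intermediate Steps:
$j{\left(z \right)} = z + z^{2}$ ($j{\left(z \right)} = z^{2} + z = z + z^{2}$)
$1 j{\left(3 \right)} 22 = 1 \cdot 3 \left(1 + 3\right) 22 = 1 \cdot 3 \cdot 4 \cdot 22 = 1 \cdot 12 \cdot 22 = 12 \cdot 22 = 264$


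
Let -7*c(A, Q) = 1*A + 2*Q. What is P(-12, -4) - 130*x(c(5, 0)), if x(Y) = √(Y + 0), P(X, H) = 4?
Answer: 4 - 130*I*√35/7 ≈ 4.0 - 109.87*I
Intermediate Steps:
c(A, Q) = -2*Q/7 - A/7 (c(A, Q) = -(1*A + 2*Q)/7 = -(A + 2*Q)/7 = -2*Q/7 - A/7)
x(Y) = √Y
P(-12, -4) - 130*x(c(5, 0)) = 4 - 130*√(-2/7*0 - ⅐*5) = 4 - 130*√(0 - 5/7) = 4 - 130*I*√35/7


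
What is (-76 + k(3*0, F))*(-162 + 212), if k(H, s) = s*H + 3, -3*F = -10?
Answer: -3650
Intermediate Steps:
F = 10/3 (F = -⅓*(-10) = 10/3 ≈ 3.3333)
k(H, s) = 3 + H*s (k(H, s) = H*s + 3 = 3 + H*s)
(-76 + k(3*0, F))*(-162 + 212) = (-76 + (3 + (3*0)*(10/3)))*(-162 + 212) = (-76 + (3 + 0*(10/3)))*50 = (-76 + (3 + 0))*50 = (-76 + 3)*50 = -73*50 = -3650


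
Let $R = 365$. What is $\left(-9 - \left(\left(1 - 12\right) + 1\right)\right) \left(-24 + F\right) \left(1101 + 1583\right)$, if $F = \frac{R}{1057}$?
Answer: $- \frac{67108052}{1057} \approx -63489.0$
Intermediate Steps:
$F = \frac{365}{1057} \approx 0.34532$
$\left(-9 - \left(\left(1 - 12\right) + 1\right)\right) \left(-24 + F\right) \left(1101 + 1583\right) = \left(-9 - \left(\left(1 - 12\right) + 1\right)\right) \left(-24 + \frac{365}{1057}\right) \left(1101 + 1583\right) = \left(-9 - \left(\left(1 - 12\right) + 1\right)\right) \left(\left(- \frac{25003}{1057}\right) 2684\right) = \left(-9 - \left(\left(1 - 12\right) + 1\right)\right) \left(- \frac{67108052}{1057}\right) = \left(-9 - \left(-11 + 1\right)\right) \left(- \frac{67108052}{1057}\right) = \left(-9 - -10\right) \left(- \frac{67108052}{1057}\right) = \left(-9 + 10\right) \left(- \frac{67108052}{1057}\right) = 1 \left(- \frac{67108052}{1057}\right) = - \frac{67108052}{1057}$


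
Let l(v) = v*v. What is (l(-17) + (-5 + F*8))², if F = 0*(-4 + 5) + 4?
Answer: 99856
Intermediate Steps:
l(v) = v²
F = 4 (F = 0*1 + 4 = 0 + 4 = 4)
(l(-17) + (-5 + F*8))² = ((-17)² + (-5 + 4*8))² = (289 + (-5 + 32))² = (289 + 27)² = 316² = 99856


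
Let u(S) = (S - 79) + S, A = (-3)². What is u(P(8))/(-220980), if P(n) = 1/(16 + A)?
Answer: 1973/5524500 ≈ 0.00035714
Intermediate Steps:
A = 9
P(n) = 1/25 (P(n) = 1/(16 + 9) = 1/25)
u(S) = -79 + 2*S (u(S) = (-79 + S) + S = -79 + 2*S)
u(P(8))/(-220980) = (-79 + 2*(1/25))/(-220980) = (-79 + 2/25)*(-1/220980) = -1973/25*(-1/220980) = 1973/5524500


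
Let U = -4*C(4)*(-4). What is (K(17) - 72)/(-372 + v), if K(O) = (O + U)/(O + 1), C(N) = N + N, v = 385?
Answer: -1151/234 ≈ -4.9188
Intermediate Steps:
C(N) = 2*N
U = 128 (U = -8*4*(-4) = -4*8*(-4) = -32*(-4) = 128)
K(O) = (128 + O)/(1 + O) (K(O) = (O + 128)/(O + 1) = (128 + O)/(1 + O))
(K(17) - 72)/(-372 + v) = ((128 + 17)/(1 + 17) - 72)/(-372 + 385) = (145/18 - 72)/13 = ((1/18)*145 - 72)*(1/13) = (145/18 - 72)*(1/13) = -1151/18*1/13 = -1151/234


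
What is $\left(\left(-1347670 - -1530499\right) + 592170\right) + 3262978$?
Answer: $4037977$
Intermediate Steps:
$\left(\left(-1347670 - -1530499\right) + 592170\right) + 3262978 = \left(\left(-1347670 + 1530499\right) + 592170\right) + 3262978 = \left(182829 + 592170\right) + 3262978 = 774999 + 3262978 = 4037977$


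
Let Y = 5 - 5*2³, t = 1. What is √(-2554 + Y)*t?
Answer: I*√2589 ≈ 50.882*I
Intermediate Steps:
Y = -35 (Y = 5 - 5*8 = 5 - 40 = -35)
√(-2554 + Y)*t = √(-2554 - 35)*1 = √(-2589)*1 = (I*√2589)*1 = I*√2589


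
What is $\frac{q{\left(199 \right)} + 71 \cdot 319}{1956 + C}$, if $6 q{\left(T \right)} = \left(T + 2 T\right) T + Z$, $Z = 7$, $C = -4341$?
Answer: $- \frac{127352}{7155} \approx -17.799$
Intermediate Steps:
$q{\left(T \right)} = \frac{7}{6} + \frac{T^{2}}{2}$ ($q{\left(T \right)} = \frac{\left(T + 2 T\right) T + 7}{6} = \frac{3 T T + 7}{6} = \frac{3 T^{2} + 7}{6} = \frac{7 + 3 T^{2}}{6} = \frac{7}{6} + \frac{T^{2}}{2}$)
$\frac{q{\left(199 \right)} + 71 \cdot 319}{1956 + C} = \frac{\left(\frac{7}{6} + \frac{199^{2}}{2}\right) + 71 \cdot 319}{1956 - 4341} = \frac{\left(\frac{7}{6} + \frac{1}{2} \cdot 39601\right) + 22649}{-2385} = \left(\left(\frac{7}{6} + \frac{39601}{2}\right) + 22649\right) \left(- \frac{1}{2385}\right) = \left(\frac{59405}{3} + 22649\right) \left(- \frac{1}{2385}\right) = \frac{127352}{3} \left(- \frac{1}{2385}\right) = - \frac{127352}{7155}$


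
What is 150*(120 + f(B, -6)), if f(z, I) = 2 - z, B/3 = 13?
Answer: 12450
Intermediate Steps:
B = 39 (B = 3*13 = 39)
150*(120 + f(B, -6)) = 150*(120 + (2 - 1*39)) = 150*(120 + (2 - 39)) = 150*(120 - 37) = 150*83 = 12450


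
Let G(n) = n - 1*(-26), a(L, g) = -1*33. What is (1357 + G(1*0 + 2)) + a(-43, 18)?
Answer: 1352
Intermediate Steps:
a(L, g) = -33
G(n) = 26 + n (G(n) = n + 26 = 26 + n)
(1357 + G(1*0 + 2)) + a(-43, 18) = (1357 + (26 + (1*0 + 2))) - 33 = (1357 + (26 + (0 + 2))) - 33 = (1357 + (26 + 2)) - 33 = (1357 + 28) - 33 = 1385 - 33 = 1352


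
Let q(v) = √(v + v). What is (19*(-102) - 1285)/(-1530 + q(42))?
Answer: 821865/390136 + 3223*√21/1170408 ≈ 2.1192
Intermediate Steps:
q(v) = √2*√v (q(v) = √(2*v) = √2*√v)
(19*(-102) - 1285)/(-1530 + q(42)) = (19*(-102) - 1285)/(-1530 + √2*√42) = (-1938 - 1285)/(-1530 + 2*√21) = -3223/(-1530 + 2*√21)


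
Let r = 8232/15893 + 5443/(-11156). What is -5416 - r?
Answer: -960274630721/177302308 ≈ -5416.0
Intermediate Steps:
r = 5330593/177302308 (r = 8232*(1/15893) + 5443*(-1/11156) = 8232/15893 - 5443/11156 = 5330593/177302308 ≈ 0.030065)
-5416 - r = -5416 - 1*5330593/177302308 = -5416 - 5330593/177302308 = -960274630721/177302308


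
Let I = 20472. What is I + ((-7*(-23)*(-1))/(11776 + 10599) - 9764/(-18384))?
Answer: 2105302233419/102835500 ≈ 20473.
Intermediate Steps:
I + ((-7*(-23)*(-1))/(11776 + 10599) - 9764/(-18384)) = 20472 + ((-7*(-23)*(-1))/(11776 + 10599) - 9764/(-18384)) = 20472 + ((161*(-1))/22375 - 9764*(-1/18384)) = 20472 + (-161*1/22375 + 2441/4596) = 20472 + (-161/22375 + 2441/4596) = 20472 + 53877419/102835500 = 2105302233419/102835500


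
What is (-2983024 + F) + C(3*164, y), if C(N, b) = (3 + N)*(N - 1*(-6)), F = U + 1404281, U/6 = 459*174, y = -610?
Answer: -853037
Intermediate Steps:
U = 479196 (U = 6*(459*174) = 6*79866 = 479196)
F = 1883477 (F = 479196 + 1404281 = 1883477)
C(N, b) = (3 + N)*(6 + N) (C(N, b) = (3 + N)*(N + 6) = (3 + N)*(6 + N))
(-2983024 + F) + C(3*164, y) = (-2983024 + 1883477) + (18 + (3*164)² + 9*(3*164)) = -1099547 + (18 + 492² + 9*492) = -1099547 + (18 + 242064 + 4428) = -1099547 + 246510 = -853037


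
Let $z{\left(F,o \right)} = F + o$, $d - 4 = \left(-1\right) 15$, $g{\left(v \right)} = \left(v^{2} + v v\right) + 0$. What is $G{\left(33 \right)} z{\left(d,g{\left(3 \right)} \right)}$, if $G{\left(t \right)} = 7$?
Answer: $49$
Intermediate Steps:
$g{\left(v \right)} = 2 v^{2}$ ($g{\left(v \right)} = \left(v^{2} + v^{2}\right) + 0 = 2 v^{2} + 0 = 2 v^{2}$)
$d = -11$ ($d = 4 - 15 = -11$)
$G{\left(33 \right)} z{\left(d,g{\left(3 \right)} \right)} = 7 \left(-11 + 2 \cdot 3^{2}\right) = 7 \left(-11 + 2 \cdot 9\right) = 7 \left(-11 + 18\right) = 7 \cdot 7 = 49$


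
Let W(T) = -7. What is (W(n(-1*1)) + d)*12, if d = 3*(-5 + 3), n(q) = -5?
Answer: -156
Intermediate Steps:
d = -6 (d = 3*(-2) = -6)
(W(n(-1*1)) + d)*12 = (-7 - 6)*12 = -13*12 = -156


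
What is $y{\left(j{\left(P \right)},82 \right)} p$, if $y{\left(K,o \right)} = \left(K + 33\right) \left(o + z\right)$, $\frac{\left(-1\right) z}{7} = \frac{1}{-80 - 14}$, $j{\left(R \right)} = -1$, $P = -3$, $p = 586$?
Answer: $\frac{72335840}{47} \approx 1.5391 \cdot 10^{6}$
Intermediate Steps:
$z = \frac{7}{94}$ ($z = - \frac{7}{-80 - 14} = - \frac{7}{-94} = \left(-7\right) \left(- \frac{1}{94}\right) = \frac{7}{94} \approx 0.074468$)
$y{\left(K,o \right)} = \left(33 + K\right) \left(\frac{7}{94} + o\right)$ ($y{\left(K,o \right)} = \left(K + 33\right) \left(o + \frac{7}{94}\right) = \left(33 + K\right) \left(\frac{7}{94} + o\right)$)
$y{\left(j{\left(P \right)},82 \right)} p = \left(\frac{231}{94} + 33 \cdot 82 + \frac{7}{94} \left(-1\right) - 82\right) 586 = \left(\frac{231}{94} + 2706 - \frac{7}{94} - 82\right) 586 = \frac{123440}{47} \cdot 586 = \frac{72335840}{47}$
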